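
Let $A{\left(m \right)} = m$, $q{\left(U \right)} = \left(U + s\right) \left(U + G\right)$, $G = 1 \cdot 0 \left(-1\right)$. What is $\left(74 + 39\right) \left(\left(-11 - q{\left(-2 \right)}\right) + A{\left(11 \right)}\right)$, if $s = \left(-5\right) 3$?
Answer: $-3842$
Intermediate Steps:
$s = -15$
$G = 0$ ($G = 0 \left(-1\right) = 0$)
$q{\left(U \right)} = U \left(-15 + U\right)$ ($q{\left(U \right)} = \left(U - 15\right) \left(U + 0\right) = \left(-15 + U\right) U = U \left(-15 + U\right)$)
$\left(74 + 39\right) \left(\left(-11 - q{\left(-2 \right)}\right) + A{\left(11 \right)}\right) = \left(74 + 39\right) \left(\left(-11 - - 2 \left(-15 - 2\right)\right) + 11\right) = 113 \left(\left(-11 - \left(-2\right) \left(-17\right)\right) + 11\right) = 113 \left(\left(-11 - 34\right) + 11\right) = 113 \left(-45 + 11\right) = 113 \left(-34\right) = -3842$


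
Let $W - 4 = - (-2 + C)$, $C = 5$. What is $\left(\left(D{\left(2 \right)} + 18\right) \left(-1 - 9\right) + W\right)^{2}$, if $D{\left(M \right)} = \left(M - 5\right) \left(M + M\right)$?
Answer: $3481$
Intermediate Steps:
$W = 1$ ($W = 4 - \left(-2 + 5\right) = 4 - 3 = 1$)
$D{\left(M \right)} = 2 M \left(-5 + M\right)$ ($D{\left(M \right)} = \left(-5 + M\right) 2 M = 2 M \left(-5 + M\right)$)
$\left(\left(D{\left(2 \right)} + 18\right) \left(-1 - 9\right) + W\right)^{2} = \left(\left(2 \cdot 2 \left(-5 + 2\right) + 18\right) \left(-1 - 9\right) + 1\right)^{2} = \left(\left(2 \cdot 2 \left(-3\right) + 18\right) \left(-10\right) + 1\right)^{2} = \left(\left(-12 + 18\right) \left(-10\right) + 1\right)^{2} = \left(6 \left(-10\right) + 1\right)^{2} = \left(-60 + 1\right)^{2} = \left(-59\right)^{2} = 3481$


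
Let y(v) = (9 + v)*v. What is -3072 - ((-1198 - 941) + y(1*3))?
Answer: -969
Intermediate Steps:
y(v) = v*(9 + v)
-3072 - ((-1198 - 941) + y(1*3)) = -3072 - ((-1198 - 941) + (1*3)*(9 + 1*3)) = -3072 - (-2139 + 3*(9 + 3)) = -3072 - (-2139 + 3*12) = -3072 - (-2139 + 36) = -3072 - 1*(-2103) = -3072 + 2103 = -969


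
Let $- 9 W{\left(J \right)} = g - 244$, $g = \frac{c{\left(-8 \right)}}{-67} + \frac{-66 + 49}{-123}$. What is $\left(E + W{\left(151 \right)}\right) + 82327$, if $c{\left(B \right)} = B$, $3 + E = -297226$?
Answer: $- \frac{15937057757}{74169} \approx -2.1488 \cdot 10^{5}$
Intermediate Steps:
$E = -297229$ ($E = -3 - 297226 = -297229$)
$g = \frac{2123}{8241}$ ($g = - \frac{8}{-67} + \frac{-66 + 49}{-123} = \left(-8\right) \left(- \frac{1}{67}\right) - - \frac{17}{123} = \frac{8}{67} + \frac{17}{123} = \frac{2123}{8241} \approx 0.25761$)
$W{\left(J \right)} = \frac{2008681}{74169}$ ($W{\left(J \right)} = - \frac{\frac{2123}{8241} - 244}{9} = \left(- \frac{1}{9}\right) \left(- \frac{2008681}{8241}\right) = \frac{2008681}{74169}$)
$\left(E + W{\left(151 \right)}\right) + 82327 = \left(-297229 + \frac{2008681}{74169}\right) + 82327 = - \frac{22043169020}{74169} + 82327 = - \frac{15937057757}{74169}$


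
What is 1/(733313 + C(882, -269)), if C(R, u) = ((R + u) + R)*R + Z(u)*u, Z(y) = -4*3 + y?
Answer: 1/2127492 ≈ 4.7004e-7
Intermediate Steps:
Z(y) = -12 + y
C(R, u) = R*(u + 2*R) + u*(-12 + u) (C(R, u) = ((R + u) + R)*R + (-12 + u)*u = (u + 2*R)*R + u*(-12 + u) = R*(u + 2*R) + u*(-12 + u))
1/(733313 + C(882, -269)) = 1/(733313 + (2*882² + 882*(-269) - 269*(-12 - 269))) = 1/(733313 + (2*777924 - 237258 - 269*(-281))) = 1/(733313 + (1555848 - 237258 + 75589)) = 1/(733313 + 1394179) = 1/2127492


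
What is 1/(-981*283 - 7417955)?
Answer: -1/7695578 ≈ -1.2994e-7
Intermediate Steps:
1/(-981*283 - 7417955) = 1/(-277623 - 7417955) = 1/(-7695578) = -1/7695578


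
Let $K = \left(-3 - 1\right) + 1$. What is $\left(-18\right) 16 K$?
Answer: $864$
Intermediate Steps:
$K = -3$ ($K = -4 + 1 = -3$)
$\left(-18\right) 16 K = \left(-18\right) 16 \left(-3\right) = \left(-288\right) \left(-3\right) = 864$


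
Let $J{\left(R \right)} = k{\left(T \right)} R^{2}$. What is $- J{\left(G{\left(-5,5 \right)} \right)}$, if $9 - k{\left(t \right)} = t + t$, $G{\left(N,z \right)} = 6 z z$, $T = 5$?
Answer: $22500$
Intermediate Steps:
$G{\left(N,z \right)} = 6 z^{2}$
$k{\left(t \right)} = 9 - 2 t$ ($k{\left(t \right)} = 9 - \left(t + t\right) = 9 - 2 t$)
$J{\left(R \right)} = - R^{2}$ ($J{\left(R \right)} = \left(9 - 10\right) R^{2} = - R^{2}$)
$- J{\left(G{\left(-5,5 \right)} \right)} = - \left(-1\right) \left(6 \cdot 5^{2}\right)^{2} = - \left(-1\right) \left(6 \cdot 25\right)^{2} = - \left(-1\right) 150^{2} = - \left(-1\right) 22500 = \left(-1\right) \left(-22500\right) = 22500$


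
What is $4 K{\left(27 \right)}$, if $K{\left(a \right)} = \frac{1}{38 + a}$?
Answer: $\frac{4}{65} \approx 0.061538$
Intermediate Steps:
$4 K{\left(27 \right)} = \frac{4}{38 + 27} = \frac{4}{65}$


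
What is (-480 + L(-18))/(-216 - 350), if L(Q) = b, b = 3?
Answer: 477/566 ≈ 0.84276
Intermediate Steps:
L(Q) = 3
(-480 + L(-18))/(-216 - 350) = (-480 + 3)/(-216 - 350) = -477/(-566) = -1/566*(-477) = 477/566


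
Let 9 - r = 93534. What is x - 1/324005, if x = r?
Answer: -30302567626/324005 ≈ -93525.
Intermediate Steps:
r = -93525 (r = 9 - 1*93534 = 9 - 93534 = -93525)
x = -93525
x - 1/324005 = -93525 - 1/324005 = -30302567626/324005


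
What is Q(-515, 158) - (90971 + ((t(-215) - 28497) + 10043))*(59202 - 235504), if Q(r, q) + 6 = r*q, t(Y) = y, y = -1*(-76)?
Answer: 12798209710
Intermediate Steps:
y = 76
t(Y) = 76
Q(r, q) = -6 + q*r (Q(r, q) = -6 + r*q = -6 + q*r)
Q(-515, 158) - (90971 + ((t(-215) - 28497) + 10043))*(59202 - 235504) = (-6 + 158*(-515)) - (90971 + ((76 - 28497) + 10043))*(59202 - 235504) = (-6 - 81370) - (90971 + (-28421 + 10043))*(-176302) = -81376 - (90971 - 18378)*(-176302) = -81376 - 72593*(-176302) = -81376 - 1*(-12798291086) = -81376 + 12798291086 = 12798209710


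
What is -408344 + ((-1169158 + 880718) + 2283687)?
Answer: 1586903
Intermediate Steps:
-408344 + ((-1169158 + 880718) + 2283687) = -408344 + (-288440 + 2283687) = -408344 + 1995247 = 1586903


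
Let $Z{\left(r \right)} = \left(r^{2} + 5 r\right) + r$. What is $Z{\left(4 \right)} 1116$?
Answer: $44640$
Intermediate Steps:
$Z{\left(r \right)} = r^{2} + 6 r$
$Z{\left(4 \right)} 1116 = 4 \left(6 + 4\right) 1116 = 4 \cdot 10 \cdot 1116 = 40 \cdot 1116 = 44640$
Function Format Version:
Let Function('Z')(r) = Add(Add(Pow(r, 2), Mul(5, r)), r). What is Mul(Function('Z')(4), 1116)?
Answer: 44640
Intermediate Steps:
Function('Z')(r) = Add(Pow(r, 2), Mul(6, r))
Mul(Function('Z')(4), 1116) = Mul(Mul(4, Add(6, 4)), 1116) = Mul(Mul(4, 10), 1116) = Mul(40, 1116) = 44640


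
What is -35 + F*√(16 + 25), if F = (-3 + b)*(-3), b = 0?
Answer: -35 + 9*√41 ≈ 22.628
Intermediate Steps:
F = 9 (F = (-3 + 0)*(-3) = -3*(-3) = 9)
-35 + F*√(16 + 25) = -35 + 9*√(16 + 25) = -35 + 9*√41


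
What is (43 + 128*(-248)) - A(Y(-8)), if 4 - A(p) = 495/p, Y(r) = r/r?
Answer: -31210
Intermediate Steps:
Y(r) = 1
A(p) = 4 - 495/p
(43 + 128*(-248)) - A(Y(-8)) = (43 + 128*(-248)) - (4 - 495/1) = (43 - 31744) - (4 - 495*1) = -31701 - (4 - 495) = -31701 - 1*(-491) = -31701 + 491 = -31210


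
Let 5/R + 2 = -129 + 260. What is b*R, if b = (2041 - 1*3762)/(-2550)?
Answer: 1721/65790 ≈ 0.026159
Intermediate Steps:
R = 5/129 (R = 5/(-2 + (-129 + 260)) = 5/(-2 + 131) = 5/129 ≈ 0.038760)
b = 1721/2550 (b = (2041 - 3762)*(-1/2550) = -1721*(-1/2550) = 1721/2550 ≈ 0.67490)
b*R = (1721/2550)*(5/129) = 1721/65790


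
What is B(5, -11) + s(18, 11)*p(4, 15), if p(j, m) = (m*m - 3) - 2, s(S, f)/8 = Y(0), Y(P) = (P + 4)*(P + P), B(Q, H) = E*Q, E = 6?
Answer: 30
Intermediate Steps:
B(Q, H) = 6*Q
Y(P) = 2*P*(4 + P) (Y(P) = (4 + P)*(2*P) = 2*P*(4 + P))
s(S, f) = 0 (s(S, f) = 8*(2*0*(4 + 0)) = 8*(2*0*4) = 8*0 = 0)
p(j, m) = -5 + m² (p(j, m) = (m² - 3) - 2 = (-3 + m²) - 2 = -5 + m²)
B(5, -11) + s(18, 11)*p(4, 15) = 6*5 + 0*(-5 + 15²) = 30 + 0*(-5 + 225) = 30 + 0*220 = 30 + 0 = 30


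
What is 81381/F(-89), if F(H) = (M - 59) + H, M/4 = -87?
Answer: -81381/496 ≈ -164.07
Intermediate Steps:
M = -348 (M = 4*(-87) = -348)
F(H) = -407 + H (F(H) = (-348 - 59) + H = -407 + H)
81381/F(-89) = 81381/(-407 - 89) = 81381/(-496) = 81381*(-1/496) = -81381/496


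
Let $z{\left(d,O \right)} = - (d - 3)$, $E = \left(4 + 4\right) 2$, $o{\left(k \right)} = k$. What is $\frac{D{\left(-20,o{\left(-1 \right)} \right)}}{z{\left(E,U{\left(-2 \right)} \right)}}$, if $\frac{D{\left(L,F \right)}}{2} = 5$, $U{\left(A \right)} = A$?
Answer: $- \frac{10}{13} \approx -0.76923$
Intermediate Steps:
$D{\left(L,F \right)} = 10$ ($D{\left(L,F \right)} = 2 \cdot 5 = 10$)
$E = 16$ ($E = 8 \cdot 2 = 16$)
$z{\left(d,O \right)} = 3 - d$ ($z{\left(d,O \right)} = - (-3 + d) = 3 - d$)
$\frac{D{\left(-20,o{\left(-1 \right)} \right)}}{z{\left(E,U{\left(-2 \right)} \right)}} = \frac{10}{3 - 16} = \frac{10}{-13} = 10 \left(- \frac{1}{13}\right) = - \frac{10}{13}$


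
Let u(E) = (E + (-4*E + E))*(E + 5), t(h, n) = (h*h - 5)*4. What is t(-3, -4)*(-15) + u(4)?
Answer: -312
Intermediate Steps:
t(h, n) = -20 + 4*h**2 (t(h, n) = (h**2 - 5)*4 = (-5 + h**2)*4 = -20 + 4*h**2)
u(E) = -2*E*(5 + E) (u(E) = (E - 3*E)*(5 + E) = (-2*E)*(5 + E) = -2*E*(5 + E))
t(-3, -4)*(-15) + u(4) = (-20 + 4*(-3)**2)*(-15) - 2*4*(5 + 4) = (-20 + 4*9)*(-15) - 2*4*9 = (-20 + 36)*(-15) - 72 = 16*(-15) - 72 = -240 - 72 = -312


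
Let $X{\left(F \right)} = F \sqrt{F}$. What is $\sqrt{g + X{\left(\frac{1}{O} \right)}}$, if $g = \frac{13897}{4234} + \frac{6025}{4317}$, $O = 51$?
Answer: $\frac{\sqrt{451661537667620958 + 37121310111076 \sqrt{51}}}{310729026} \approx 2.1635$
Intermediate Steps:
$X{\left(F \right)} = F^{\frac{3}{2}}$
$g = \frac{85503199}{18278178}$ ($g = 13897 \cdot \frac{1}{4234} + 6025 \cdot \frac{1}{4317} = \frac{13897}{4234} + \frac{6025}{4317} = \frac{85503199}{18278178} \approx 4.6779$)
$\sqrt{g + X{\left(\frac{1}{O} \right)}} = \sqrt{\frac{85503199}{18278178} + \left(\frac{1}{51}\right)^{\frac{3}{2}}} = \sqrt{\frac{85503199}{18278178} + \frac{\sqrt{51}}{2601}}$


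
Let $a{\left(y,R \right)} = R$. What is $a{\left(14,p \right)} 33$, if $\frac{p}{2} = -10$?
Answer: $-660$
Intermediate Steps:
$p = -20$ ($p = 2 \left(-10\right) = -20$)
$a{\left(14,p \right)} 33 = \left(-20\right) 33 = -660$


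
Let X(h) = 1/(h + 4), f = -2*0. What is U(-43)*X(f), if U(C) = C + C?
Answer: -43/2 ≈ -21.500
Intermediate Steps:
f = 0
U(C) = 2*C
X(h) = 1/(4 + h)
U(-43)*X(f) = (2*(-43))/(4 + 0) = -86/4 = -86*¼ = -43/2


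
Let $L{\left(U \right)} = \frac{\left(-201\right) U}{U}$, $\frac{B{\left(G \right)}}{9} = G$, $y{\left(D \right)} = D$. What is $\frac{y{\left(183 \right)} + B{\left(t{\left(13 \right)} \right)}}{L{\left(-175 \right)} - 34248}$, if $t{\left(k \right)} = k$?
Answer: $- \frac{100}{11483} \approx -0.0087085$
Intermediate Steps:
$B{\left(G \right)} = 9 G$
$L{\left(U \right)} = -201$
$\frac{y{\left(183 \right)} + B{\left(t{\left(13 \right)} \right)}}{L{\left(-175 \right)} - 34248} = \frac{183 + 9 \cdot 13}{-201 - 34248} = \frac{183 + 117}{-34449} = 300 \left(- \frac{1}{34449}\right) = - \frac{100}{11483}$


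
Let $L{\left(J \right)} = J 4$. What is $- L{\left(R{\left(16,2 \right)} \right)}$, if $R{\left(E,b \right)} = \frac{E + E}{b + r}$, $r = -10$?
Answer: $16$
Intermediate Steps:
$R{\left(E,b \right)} = \frac{2 E}{-10 + b}$ ($R{\left(E,b \right)} = \frac{E + E}{b - 10} = \frac{2 E}{-10 + b}$)
$L{\left(J \right)} = 4 J$
$- L{\left(R{\left(16,2 \right)} \right)} = - 4 \cdot 2 \cdot 16 \frac{1}{-10 + 2} = - 4 \cdot 2 \cdot 16 \frac{1}{-8} = - 4 \cdot 2 \cdot 16 \left(- \frac{1}{8}\right) = - 4 \left(-4\right) = \left(-1\right) \left(-16\right) = 16$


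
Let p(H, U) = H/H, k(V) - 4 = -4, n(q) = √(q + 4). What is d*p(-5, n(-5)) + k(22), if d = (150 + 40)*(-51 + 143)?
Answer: 17480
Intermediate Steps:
n(q) = √(4 + q)
k(V) = 0 (k(V) = 4 - 4 = 0)
d = 17480 (d = 190*92 = 17480)
p(H, U) = 1
d*p(-5, n(-5)) + k(22) = 17480*1 + 0 = 17480 + 0 = 17480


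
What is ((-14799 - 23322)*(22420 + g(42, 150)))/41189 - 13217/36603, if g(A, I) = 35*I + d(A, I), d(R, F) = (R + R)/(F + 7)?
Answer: -6061837625260903/236699631819 ≈ -25610.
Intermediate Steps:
d(R, F) = 2*R/(7 + F) (d(R, F) = (2*R)/(7 + F) = 2*R/(7 + F))
g(A, I) = 35*I + 2*A/(7 + I)
((-14799 - 23322)*(22420 + g(42, 150)))/41189 - 13217/36603 = ((-14799 - 23322)*(22420 + (2*42 + 35*150*(7 + 150))/(7 + 150)))/41189 - 13217/36603 = -38121*(22420 + (84 + 35*150*157)/157)*(1/41189) - 13217*1/36603 = -38121*(22420 + (84 + 824250)/157)*(1/41189) - 13217/36603 = -38121*(22420 + (1/157)*824334)*(1/41189) - 13217/36603 = -38121*(22420 + 824334/157)*(1/41189) - 13217/36603 = -38121*4344274/157*(1/41189) - 13217/36603 = -165608069154/157*1/41189 - 13217/36603 = -165608069154/6466673 - 13217/36603 = -6061837625260903/236699631819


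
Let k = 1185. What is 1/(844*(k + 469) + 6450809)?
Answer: 1/7846785 ≈ 1.2744e-7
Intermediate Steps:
1/(844*(k + 469) + 6450809) = 1/(844*(1185 + 469) + 6450809) = 1/(844*1654 + 6450809) = 1/(1395976 + 6450809) = 1/7846785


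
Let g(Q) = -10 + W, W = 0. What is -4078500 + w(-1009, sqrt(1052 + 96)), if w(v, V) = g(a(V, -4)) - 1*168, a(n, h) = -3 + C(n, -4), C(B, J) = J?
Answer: -4078678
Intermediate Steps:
a(n, h) = -7 (a(n, h) = -3 - 4 = -7)
g(Q) = -10 (g(Q) = -10 + 0 = -10)
w(v, V) = -178 (w(v, V) = -10 - 1*168 = -10 - 168 = -178)
-4078500 + w(-1009, sqrt(1052 + 96)) = -4078500 - 178 = -4078678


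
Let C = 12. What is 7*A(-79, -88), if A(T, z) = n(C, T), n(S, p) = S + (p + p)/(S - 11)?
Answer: -1022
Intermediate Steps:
n(S, p) = S + 2*p/(-11 + S) (n(S, p) = S + (2*p)/(-11 + S) = S + 2*p/(-11 + S))
A(T, z) = 12 + 2*T (A(T, z) = (12**2 - 11*12 + 2*T)/(-11 + 12) = (144 - 132 + 2*T)/1 = 1*(12 + 2*T) = 12 + 2*T)
7*A(-79, -88) = 7*(12 + 2*(-79)) = 7*(12 - 158) = 7*(-146) = -1022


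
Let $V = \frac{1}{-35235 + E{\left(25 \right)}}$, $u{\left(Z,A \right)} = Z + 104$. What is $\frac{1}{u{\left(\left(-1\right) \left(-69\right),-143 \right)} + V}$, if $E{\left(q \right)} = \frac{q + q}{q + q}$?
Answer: $\frac{35234}{6095481} \approx 0.0057803$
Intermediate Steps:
$u{\left(Z,A \right)} = 104 + Z$
$E{\left(q \right)} = 1$ ($E{\left(q \right)} = \frac{2 q}{2 q} = 2 q \frac{1}{2 q} = 1$)
$V = - \frac{1}{35234}$ ($V = \frac{1}{-35235 + 1} = \frac{1}{-35234} = - \frac{1}{35234} \approx -2.8382 \cdot 10^{-5}$)
$\frac{1}{u{\left(\left(-1\right) \left(-69\right),-143 \right)} + V} = \frac{1}{\left(104 - -69\right) - \frac{1}{35234}} = \frac{1}{\left(104 + 69\right) - \frac{1}{35234}} = \frac{1}{173 - \frac{1}{35234}} = \frac{1}{\frac{6095481}{35234}} = \frac{35234}{6095481}$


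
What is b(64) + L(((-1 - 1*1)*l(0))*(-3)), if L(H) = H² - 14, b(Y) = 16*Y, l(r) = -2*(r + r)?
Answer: 1010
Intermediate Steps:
l(r) = -4*r
L(H) = -14 + H²
b(64) + L(((-1 - 1*1)*l(0))*(-3)) = 16*64 + (-14 + (((-1 - 1*1)*(-4*0))*(-3))²) = 1024 + (-14 + (((-1 - 1)*0)*(-3))²) = 1024 + (-14 + (-2*0*(-3))²) = 1024 + (-14 + (0*(-3))²) = 1024 + (-14 + 0²) = 1024 + (-14 + 0) = 1024 - 14 = 1010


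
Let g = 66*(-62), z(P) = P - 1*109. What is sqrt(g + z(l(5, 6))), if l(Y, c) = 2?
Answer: I*sqrt(4199) ≈ 64.8*I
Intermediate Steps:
z(P) = -109 + P (z(P) = P - 109 = -109 + P)
g = -4092
sqrt(g + z(l(5, 6))) = sqrt(-4092 + (-109 + 2)) = sqrt(-4092 - 107) = sqrt(-4199) = I*sqrt(4199)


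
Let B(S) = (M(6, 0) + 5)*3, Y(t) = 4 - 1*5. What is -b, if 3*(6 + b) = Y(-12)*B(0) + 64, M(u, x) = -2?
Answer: -37/3 ≈ -12.333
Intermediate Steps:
Y(t) = -1 (Y(t) = 4 - 5 = -1)
B(S) = 9 (B(S) = (-2 + 5)*3 = 3*3 = 9)
b = 37/3 (b = -6 + (-1*9 + 64)/3 = -6 + (-9 + 64)/3 = -6 + (1/3)*55 = -6 + 55/3 = 37/3 ≈ 12.333)
-b = -1*37/3 = -37/3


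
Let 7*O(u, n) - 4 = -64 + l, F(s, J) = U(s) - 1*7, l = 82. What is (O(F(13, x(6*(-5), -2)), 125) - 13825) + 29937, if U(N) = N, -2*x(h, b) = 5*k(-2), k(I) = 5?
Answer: 112806/7 ≈ 16115.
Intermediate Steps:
x(h, b) = -25/2 (x(h, b) = -5*5/2 = -1/2*25 = -25/2)
F(s, J) = -7 + s (F(s, J) = s - 1*7 = s - 7 = -7 + s)
O(u, n) = 22/7 (O(u, n) = 4/7 + (-64 + 82)/7 = 4/7 + (1/7)*18 = 4/7 + 18/7 = 22/7)
(O(F(13, x(6*(-5), -2)), 125) - 13825) + 29937 = (22/7 - 13825) + 29937 = -96753/7 + 29937 = 112806/7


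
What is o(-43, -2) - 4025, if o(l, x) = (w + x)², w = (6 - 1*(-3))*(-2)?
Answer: -3625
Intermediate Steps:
w = -18 (w = (6 + 3)*(-2) = 9*(-2) = -18)
o(l, x) = (-18 + x)²
o(-43, -2) - 4025 = (-18 - 2)² - 4025 = (-20)² - 4025 = 400 - 4025 = -3625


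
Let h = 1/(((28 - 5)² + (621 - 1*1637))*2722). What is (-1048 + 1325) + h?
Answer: 367195077/1325614 ≈ 277.00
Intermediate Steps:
h = -1/1325614 (h = (1/2722)/(23² + (621 - 1637)) = (1/2722)/(529 - 1016) = (1/2722)/(-487) = -1/487*1/2722 = -1/1325614 ≈ -7.5437e-7)
(-1048 + 1325) + h = (-1048 + 1325) - 1/1325614 = 277 - 1/1325614 = 367195077/1325614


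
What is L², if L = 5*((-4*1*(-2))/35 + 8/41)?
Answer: 369664/82369 ≈ 4.4879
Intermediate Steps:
L = 608/287 (L = 5*(-4*(-2)*(1/35) + 8*(1/41)) = 5*(8*(1/35) + 8/41) = 5*(8/35 + 8/41) = 5*(608/1435) = 608/287 ≈ 2.1185)
L² = (608/287)² = 369664/82369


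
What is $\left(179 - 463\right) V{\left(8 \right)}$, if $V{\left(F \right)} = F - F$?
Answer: $0$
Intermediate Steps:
$V{\left(F \right)} = 0$
$\left(179 - 463\right) V{\left(8 \right)} = \left(179 - 463\right) 0 = \left(-284\right) 0 = 0$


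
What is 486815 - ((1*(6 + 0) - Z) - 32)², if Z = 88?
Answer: 473819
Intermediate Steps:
486815 - ((1*(6 + 0) - Z) - 32)² = 486815 - ((1*(6 + 0) - 1*88) - 32)² = 486815 - ((1*6 - 88) - 32)² = 486815 - ((6 - 88) - 32)² = 486815 - (-82 - 32)² = 486815 - 1*(-114)² = 486815 - 1*12996 = 486815 - 12996 = 473819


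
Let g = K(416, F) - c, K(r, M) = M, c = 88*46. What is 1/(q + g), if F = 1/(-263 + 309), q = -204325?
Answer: -46/9585157 ≈ -4.7991e-6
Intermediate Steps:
c = 4048
F = 1/46 ≈ 0.021739
g = -186207/46 (g = 1/46 - 1*4048 = 1/46 - 4048 = -186207/46 ≈ -4048.0)
1/(q + g) = 1/(-204325 - 186207/46) = 1/(-9585157/46) = -46/9585157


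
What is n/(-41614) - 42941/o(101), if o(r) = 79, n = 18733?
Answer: -1788426681/3287506 ≈ -544.01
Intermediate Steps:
n/(-41614) - 42941/o(101) = 18733/(-41614) - 42941/79 = 18733*(-1/41614) - 42941*1/79 = -18733/41614 - 42941/79 = -1788426681/3287506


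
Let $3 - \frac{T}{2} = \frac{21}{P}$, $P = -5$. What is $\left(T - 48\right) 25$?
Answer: $-840$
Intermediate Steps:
$T = \frac{72}{5}$ ($T = 6 - 2 \frac{21}{-5} = 6 - 2 \cdot 21 \left(- \frac{1}{5}\right) = 6 - - \frac{42}{5} = 6 + \frac{42}{5} = \frac{72}{5} \approx 14.4$)
$\left(T - 48\right) 25 = \left(\frac{72}{5} - 48\right) 25 = \left(- \frac{168}{5}\right) 25 = -840$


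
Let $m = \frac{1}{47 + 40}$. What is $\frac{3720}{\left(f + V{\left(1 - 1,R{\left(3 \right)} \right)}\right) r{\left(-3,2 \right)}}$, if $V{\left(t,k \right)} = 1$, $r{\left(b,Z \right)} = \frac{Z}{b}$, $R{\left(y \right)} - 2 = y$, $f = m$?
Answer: $- \frac{121365}{22} \approx -5516.6$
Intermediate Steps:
$m = \frac{1}{87} \approx 0.011494$
$f = \frac{1}{87} \approx 0.011494$
$R{\left(y \right)} = 2 + y$
$\frac{3720}{\left(f + V{\left(1 - 1,R{\left(3 \right)} \right)}\right) r{\left(-3,2 \right)}} = \frac{3720}{\left(\frac{1}{87} + 1\right) \frac{2}{-3}} = \frac{3720}{\frac{88}{87} \cdot 2 \left(- \frac{1}{3}\right)} = \frac{3720}{\frac{88}{87} \left(- \frac{2}{3}\right)} = \frac{3720}{- \frac{176}{261}} = 3720 \left(- \frac{261}{176}\right) = - \frac{121365}{22}$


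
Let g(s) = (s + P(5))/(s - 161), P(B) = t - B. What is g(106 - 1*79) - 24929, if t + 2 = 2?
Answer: -1670254/67 ≈ -24929.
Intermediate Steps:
t = 0 (t = -2 + 2 = 0)
P(B) = -B (P(B) = 0 - B = -B)
g(s) = (-5 + s)/(-161 + s) (g(s) = (s - 1*5)/(s - 161) = (s - 5)/(-161 + s) = (-5 + s)/(-161 + s))
g(106 - 1*79) - 24929 = (-5 + (106 - 1*79))/(-161 + (106 - 1*79)) - 24929 = (-5 + (106 - 79))/(-161 + (106 - 79)) - 24929 = (-5 + 27)/(-161 + 27) - 24929 = 22/(-134) - 24929 = -1/134*22 - 24929 = -11/67 - 24929 = -1670254/67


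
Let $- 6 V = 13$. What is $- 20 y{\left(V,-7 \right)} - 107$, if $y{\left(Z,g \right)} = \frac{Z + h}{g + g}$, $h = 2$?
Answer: $- \frac{2252}{21} \approx -107.24$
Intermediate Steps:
$V = - \frac{13}{6}$ ($V = \left(- \frac{1}{6}\right) 13 = - \frac{13}{6} \approx -2.1667$)
$y{\left(Z,g \right)} = \frac{2 + Z}{2 g}$ ($y{\left(Z,g \right)} = \frac{Z + 2}{g + g} = \frac{2 + Z}{2 g}$)
$- 20 y{\left(V,-7 \right)} - 107 = - 20 \frac{2 - \frac{13}{6}}{2 \left(-7\right)} - 107 = - 20 \cdot \frac{1}{2} \left(- \frac{1}{7}\right) \left(- \frac{1}{6}\right) - 107 = \left(-20\right) \frac{1}{84} - 107 = - \frac{5}{21} - 107 = - \frac{2252}{21}$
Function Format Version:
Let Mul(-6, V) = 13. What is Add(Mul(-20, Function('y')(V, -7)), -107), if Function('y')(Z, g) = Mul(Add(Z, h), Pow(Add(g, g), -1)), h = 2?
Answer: Rational(-2252, 21) ≈ -107.24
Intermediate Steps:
V = Rational(-13, 6) (V = Mul(Rational(-1, 6), 13) = Rational(-13, 6) ≈ -2.1667)
Function('y')(Z, g) = Mul(Rational(1, 2), Pow(g, -1), Add(2, Z)) (Function('y')(Z, g) = Mul(Add(Z, 2), Pow(Add(g, g), -1)) = Mul(Add(2, Z), Pow(Mul(2, g), -1)) = Mul(Add(2, Z), Mul(Rational(1, 2), Pow(g, -1))) = Mul(Rational(1, 2), Pow(g, -1), Add(2, Z)))
Add(Mul(-20, Function('y')(V, -7)), -107) = Add(Mul(-20, Mul(Rational(1, 2), Pow(-7, -1), Add(2, Rational(-13, 6)))), -107) = Add(Mul(-20, Mul(Rational(1, 2), Rational(-1, 7), Rational(-1, 6))), -107) = Add(Mul(-20, Rational(1, 84)), -107) = Add(Rational(-5, 21), -107) = Rational(-2252, 21)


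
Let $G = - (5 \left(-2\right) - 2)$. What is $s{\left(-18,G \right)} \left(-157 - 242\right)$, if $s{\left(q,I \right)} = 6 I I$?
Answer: $-344736$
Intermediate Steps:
$G = 12$ ($G = - (-10 - 2) = \left(-1\right) \left(-12\right) = 12$)
$s{\left(q,I \right)} = 6 I^{2}$
$s{\left(-18,G \right)} \left(-157 - 242\right) = 6 \cdot 12^{2} \left(-157 - 242\right) = 6 \cdot 144 \left(-399\right) = 864 \left(-399\right) = -344736$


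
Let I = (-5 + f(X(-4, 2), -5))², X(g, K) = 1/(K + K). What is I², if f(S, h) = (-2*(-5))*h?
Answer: 9150625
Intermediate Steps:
X(g, K) = 1/(2*K)
f(S, h) = 10*h
I = 3025 (I = (-5 + 10*(-5))² = (-5 - 50)² = (-55)² = 3025)
I² = 3025² = 9150625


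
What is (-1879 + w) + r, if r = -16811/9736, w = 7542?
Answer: 55118157/9736 ≈ 5661.3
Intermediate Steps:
r = -16811/9736 (r = -16811*1/9736 = -16811/9736 ≈ -1.7267)
(-1879 + w) + r = (-1879 + 7542) - 16811/9736 = 5663 - 16811/9736 = 55118157/9736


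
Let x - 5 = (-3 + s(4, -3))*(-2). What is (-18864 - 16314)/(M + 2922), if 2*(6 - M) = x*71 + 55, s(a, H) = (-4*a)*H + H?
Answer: -35178/5705 ≈ -6.1662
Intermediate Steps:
s(a, H) = H - 4*H*a (s(a, H) = -4*H*a + H = H - 4*H*a)
x = -79 (x = 5 + (-3 - 3*(1 - 4*4))*(-2) = 5 + (-3 - 3*(1 - 16))*(-2) = 5 + (-3 - 3*(-15))*(-2) = 5 + (-3 + 45)*(-2) = 5 + 42*(-2) = 5 - 84 = -79)
M = 2783 (M = 6 - (-79*71 + 55)/2 = 6 - (-5609 + 55)/2 = 6 - 1/2*(-5554) = 6 + 2777 = 2783)
(-18864 - 16314)/(M + 2922) = (-18864 - 16314)/(2783 + 2922) = -35178/5705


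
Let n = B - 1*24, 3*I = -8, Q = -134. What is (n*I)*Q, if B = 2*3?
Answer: -6432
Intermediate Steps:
B = 6
I = -8/3 (I = (1/3)*(-8) = -8/3 ≈ -2.6667)
n = -18 (n = 6 - 1*24 = 6 - 24 = -18)
(n*I)*Q = -18*(-8/3)*(-134) = 48*(-134) = -6432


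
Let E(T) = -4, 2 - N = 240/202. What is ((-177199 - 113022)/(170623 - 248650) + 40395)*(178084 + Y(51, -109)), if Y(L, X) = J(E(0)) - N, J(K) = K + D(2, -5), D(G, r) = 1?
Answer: 56695617342493714/7880727 ≈ 7.1942e+9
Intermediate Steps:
N = 82/101 (N = 2 - 240/202 = 2 - 1*120/101 = 2 - 120/101 = 82/101 ≈ 0.81188)
J(K) = 1 + K (J(K) = K + 1 = 1 + K)
Y(L, X) = -385/101 (Y(L, X) = (1 - 4) - 1*82/101 = -3 - 82/101 = -385/101)
((-177199 - 113022)/(170623 - 248650) + 40395)*(178084 + Y(51, -109)) = ((-177199 - 113022)/(170623 - 248650) + 40395)*(178084 - 385/101) = (-290221/(-78027) + 40395)*(17986099/101) = (-290221*(-1/78027) + 40395)*(17986099/101) = (290221/78027 + 40395)*(17986099/101) = (3152190886/78027)*(17986099/101) = 56695617342493714/7880727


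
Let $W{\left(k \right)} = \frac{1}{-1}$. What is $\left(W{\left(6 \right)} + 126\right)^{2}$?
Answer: $15625$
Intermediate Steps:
$W{\left(k \right)} = -1$
$\left(W{\left(6 \right)} + 126\right)^{2} = \left(-1 + 126\right)^{2} = 125^{2} = 15625$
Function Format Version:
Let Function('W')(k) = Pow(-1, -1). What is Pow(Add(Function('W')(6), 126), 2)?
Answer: 15625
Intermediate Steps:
Function('W')(k) = -1
Pow(Add(Function('W')(6), 126), 2) = Pow(Add(-1, 126), 2) = Pow(125, 2) = 15625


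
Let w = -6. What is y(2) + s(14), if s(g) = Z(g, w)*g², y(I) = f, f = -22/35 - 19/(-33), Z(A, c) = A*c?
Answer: -19015981/1155 ≈ -16464.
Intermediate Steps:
f = -61/1155 (f = -22*1/35 - 19*(-1/33) = -22/35 + 19/33 = -61/1155 ≈ -0.052814)
y(I) = -61/1155
s(g) = -6*g³ (s(g) = (g*(-6))*g² = (-6*g)*g² = -6*g³)
y(2) + s(14) = -61/1155 - 6*14³ = -61/1155 - 6*2744 = -61/1155 - 16464 = -19015981/1155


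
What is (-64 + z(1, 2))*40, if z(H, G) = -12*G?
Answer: -3520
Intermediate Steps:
(-64 + z(1, 2))*40 = (-64 - 12*2)*40 = (-64 - 24)*40 = -88*40 = -3520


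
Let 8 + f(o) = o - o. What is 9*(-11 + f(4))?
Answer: -171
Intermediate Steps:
f(o) = -8 (f(o) = -8 + (o - o) = -8 + 0 = -8)
9*(-11 + f(4)) = 9*(-11 - 8) = 9*(-19) = -171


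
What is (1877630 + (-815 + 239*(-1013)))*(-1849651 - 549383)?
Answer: -3921720072072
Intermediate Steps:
(1877630 + (-815 + 239*(-1013)))*(-1849651 - 549383) = (1877630 + (-815 - 242107))*(-2399034) = (1877630 - 242922)*(-2399034) = 1634708*(-2399034) = -3921720072072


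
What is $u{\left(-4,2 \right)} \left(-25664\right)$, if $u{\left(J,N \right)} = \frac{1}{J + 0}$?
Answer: $6416$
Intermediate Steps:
$u{\left(J,N \right)} = \frac{1}{J}$
$u{\left(-4,2 \right)} \left(-25664\right) = \frac{1}{-4} \left(-25664\right) = \left(- \frac{1}{4}\right) \left(-25664\right) = 6416$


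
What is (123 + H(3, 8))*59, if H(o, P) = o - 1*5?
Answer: 7139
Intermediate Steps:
H(o, P) = -5 + o (H(o, P) = o - 5 = -5 + o)
(123 + H(3, 8))*59 = (123 + (-5 + 3))*59 = (123 - 2)*59 = 121*59 = 7139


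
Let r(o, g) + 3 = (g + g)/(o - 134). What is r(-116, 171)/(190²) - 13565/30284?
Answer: -15307149391/34164137500 ≈ -0.44805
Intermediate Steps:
r(o, g) = -3 + 2*g/(-134 + o) (r(o, g) = -3 + (g + g)/(o - 134) = -3 + (2*g)/(-134 + o) = -3 + 2*g/(-134 + o))
r(-116, 171)/(190²) - 13565/30284 = ((402 - 3*(-116) + 2*171)/(-134 - 116))/(190²) - 13565/30284 = ((402 + 348 + 342)/(-250))/36100 - 13565*1/30284 = -1/250*1092*(1/36100) - 13565/30284 = -546/125*1/36100 - 13565/30284 = -273/2256250 - 13565/30284 = -15307149391/34164137500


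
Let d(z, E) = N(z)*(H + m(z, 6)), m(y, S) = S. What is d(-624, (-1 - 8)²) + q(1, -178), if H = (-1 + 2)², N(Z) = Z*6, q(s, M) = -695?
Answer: -26903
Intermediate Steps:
N(Z) = 6*Z
H = 1 (H = 1² = 1)
d(z, E) = 42*z (d(z, E) = (6*z)*(1 + 6) = (6*z)*7 = 42*z)
d(-624, (-1 - 8)²) + q(1, -178) = 42*(-624) - 695 = -26208 - 695 = -26903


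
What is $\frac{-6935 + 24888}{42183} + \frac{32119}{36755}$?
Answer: $\frac{2014738292}{1550436165} \approx 1.2995$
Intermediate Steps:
$\frac{-6935 + 24888}{42183} + \frac{32119}{36755} = 17953 \cdot \frac{1}{42183} + 32119 \cdot \frac{1}{36755} = \frac{17953}{42183} + \frac{32119}{36755} = \frac{2014738292}{1550436165}$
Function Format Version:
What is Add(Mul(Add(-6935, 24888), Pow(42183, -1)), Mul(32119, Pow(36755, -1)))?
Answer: Rational(2014738292, 1550436165) ≈ 1.2995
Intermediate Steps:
Add(Mul(Add(-6935, 24888), Pow(42183, -1)), Mul(32119, Pow(36755, -1))) = Add(Mul(17953, Rational(1, 42183)), Mul(32119, Rational(1, 36755))) = Add(Rational(17953, 42183), Rational(32119, 36755)) = Rational(2014738292, 1550436165)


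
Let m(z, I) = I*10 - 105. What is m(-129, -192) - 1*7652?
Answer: -9677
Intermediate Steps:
m(z, I) = -105 + 10*I (m(z, I) = 10*I - 105 = -105 + 10*I)
m(-129, -192) - 1*7652 = (-105 + 10*(-192)) - 1*7652 = (-105 - 1920) - 7652 = -2025 - 7652 = -9677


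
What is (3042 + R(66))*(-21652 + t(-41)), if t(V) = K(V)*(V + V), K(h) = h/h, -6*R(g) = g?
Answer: -65875754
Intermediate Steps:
R(g) = -g/6
K(h) = 1
t(V) = 2*V (t(V) = 1*(V + V) = 1*(2*V) = 2*V)
(3042 + R(66))*(-21652 + t(-41)) = (3042 - 1/6*66)*(-21652 + 2*(-41)) = (3042 - 11)*(-21652 - 82) = 3031*(-21734) = -65875754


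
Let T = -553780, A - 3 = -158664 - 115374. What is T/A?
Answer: 110756/54807 ≈ 2.0208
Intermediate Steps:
A = -274035 (A = 3 + (-158664 - 115374) = 3 - 274038 = -274035)
T/A = -553780/(-274035) = -553780*(-1/274035) = 110756/54807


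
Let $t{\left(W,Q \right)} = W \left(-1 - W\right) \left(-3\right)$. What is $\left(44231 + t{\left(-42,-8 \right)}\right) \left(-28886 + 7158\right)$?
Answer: $-1073298016$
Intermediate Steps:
$t{\left(W,Q \right)} = - 3 W \left(-1 - W\right)$
$\left(44231 + t{\left(-42,-8 \right)}\right) \left(-28886 + 7158\right) = \left(44231 + 3 \left(-42\right) \left(1 - 42\right)\right) \left(-28886 + 7158\right) = \left(44231 + 3 \left(-42\right) \left(-41\right)\right) \left(-21728\right) = \left(44231 + 5166\right) \left(-21728\right) = 49397 \left(-21728\right) = -1073298016$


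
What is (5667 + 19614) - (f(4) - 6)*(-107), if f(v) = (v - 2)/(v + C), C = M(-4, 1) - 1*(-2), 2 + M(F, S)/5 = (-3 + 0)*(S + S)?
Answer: 418756/17 ≈ 24633.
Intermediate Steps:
M(F, S) = -10 - 30*S (M(F, S) = -10 + 5*((-3 + 0)*(S + S)) = -10 + 5*(-6*S) = -10 - 30*S)
C = -38 (C = (-10 - 30*1) - 1*(-2) = (-10 - 30) + 2 = -40 + 2 = -38)
f(v) = (-2 + v)/(-38 + v) (f(v) = (v - 2)/(v - 38) = (-2 + v)/(-38 + v))
(5667 + 19614) - (f(4) - 6)*(-107) = (5667 + 19614) - ((-2 + 4)/(-38 + 4) - 6)*(-107) = 25281 - (2/(-34) - 6)*(-107) = 25281 - (-1/34*2 - 6)*(-107) = 25281 - (-1/17 - 6)*(-107) = 25281 - (-103)*(-107)/17 = 25281 - 1*11021/17 = 25281 - 11021/17 = 418756/17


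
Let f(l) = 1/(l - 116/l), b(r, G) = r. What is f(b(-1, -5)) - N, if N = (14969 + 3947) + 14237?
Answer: -3812594/115 ≈ -33153.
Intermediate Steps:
N = 33153 (N = 18916 + 14237 = 33153)
f(b(-1, -5)) - N = -1/(-116 + (-1)²) - 1*33153 = -1/(-116 + 1) - 33153 = -1/(-115) - 33153 = -1*(-1/115) - 33153 = 1/115 - 33153 = -3812594/115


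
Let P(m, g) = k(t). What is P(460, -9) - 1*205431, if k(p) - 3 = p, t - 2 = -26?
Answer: -205452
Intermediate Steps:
t = -24 (t = 2 - 26 = -24)
k(p) = 3 + p
P(m, g) = -21 (P(m, g) = 3 - 24 = -21)
P(460, -9) - 1*205431 = -21 - 1*205431 = -21 - 205431 = -205452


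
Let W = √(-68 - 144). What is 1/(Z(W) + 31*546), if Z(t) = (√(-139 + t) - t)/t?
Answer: 106*I/(1794050*I + √53*√(-139 + 2*I*√53)) ≈ 5.9081e-5 + 1.4783e-10*I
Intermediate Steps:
W = 2*I*√53 (W = √(-212) = 2*I*√53 ≈ 14.56*I)
Z(t) = (√(-139 + t) - t)/t
1/(Z(W) + 31*546) = 1/((√(-139 + 2*I*√53) - 2*I*√53)/((2*I*√53)) + 31*546) = 1/((-I*√53/106)*(√(-139 + 2*I*√53) - 2*I*√53) + 16926) = 1/(-I*√53*(√(-139 + 2*I*√53) - 2*I*√53)/106 + 16926) = 1/(16926 - I*√53*(√(-139 + 2*I*√53) - 2*I*√53)/106)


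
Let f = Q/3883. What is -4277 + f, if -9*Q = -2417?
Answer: -149465902/34947 ≈ -4276.9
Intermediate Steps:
Q = 2417/9 (Q = -⅑*(-2417) = 2417/9 ≈ 268.56)
f = 2417/34947 (f = (2417/9)/3883 = (2417/9)*(1/3883) = 2417/34947 ≈ 0.069162)
-4277 + f = -4277 + 2417/34947 = -149465902/34947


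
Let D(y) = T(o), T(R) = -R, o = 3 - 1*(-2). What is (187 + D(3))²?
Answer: 33124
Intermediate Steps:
o = 5 (o = 3 + 2 = 5)
D(y) = -5 (D(y) = -1*5 = -5)
(187 + D(3))² = (187 - 5)² = 182² = 33124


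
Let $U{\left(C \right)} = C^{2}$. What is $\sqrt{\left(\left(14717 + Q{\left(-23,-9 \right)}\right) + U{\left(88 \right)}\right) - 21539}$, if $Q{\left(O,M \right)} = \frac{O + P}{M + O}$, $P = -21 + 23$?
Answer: $\frac{5 \sqrt{2362}}{8} \approx 30.375$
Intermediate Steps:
$P = 2$
$Q{\left(O,M \right)} = \frac{2 + O}{M + O}$ ($Q{\left(O,M \right)} = \frac{O + 2}{M + O} = \frac{2 + O}{M + O}$)
$\sqrt{\left(\left(14717 + Q{\left(-23,-9 \right)}\right) + U{\left(88 \right)}\right) - 21539} = \sqrt{\left(\left(14717 + \frac{2 - 23}{-9 - 23}\right) + 88^{2}\right) - 21539} = \sqrt{\left(\left(14717 + \frac{1}{-32} \left(-21\right)\right) + 7744\right) - 21539} = \sqrt{\left(\left(14717 - - \frac{21}{32}\right) + 7744\right) - 21539} = \sqrt{\left(\left(14717 + \frac{21}{32}\right) + 7744\right) - 21539} = \sqrt{\left(\frac{470965}{32} + 7744\right) - 21539} = \sqrt{\frac{718773}{32} - 21539} = \sqrt{\frac{29525}{32}} = \frac{5 \sqrt{2362}}{8}$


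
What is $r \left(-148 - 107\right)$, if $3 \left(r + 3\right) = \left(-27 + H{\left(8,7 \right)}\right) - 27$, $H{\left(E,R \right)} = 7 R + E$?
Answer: $510$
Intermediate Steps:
$H{\left(E,R \right)} = E + 7 R$
$r = -2$ ($r = -3 + \frac{\left(-27 + \left(8 + 7 \cdot 7\right)\right) - 27}{3} = -3 + \frac{\left(-27 + \left(8 + 49\right)\right) - 27}{3} = -3 + \frac{\left(-27 + 57\right) - 27}{3} = -3 + \frac{30 - 27}{3} = -3 + \frac{1}{3} \cdot 3 = -3 + 1 = -2$)
$r \left(-148 - 107\right) = - 2 \left(-148 - 107\right) = \left(-2\right) \left(-255\right) = 510$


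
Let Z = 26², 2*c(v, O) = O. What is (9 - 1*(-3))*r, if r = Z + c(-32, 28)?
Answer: 8280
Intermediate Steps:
c(v, O) = O/2
Z = 676
r = 690 (r = 676 + (½)*28 = 676 + 14 = 690)
(9 - 1*(-3))*r = (9 - 1*(-3))*690 = (9 + 3)*690 = 12*690 = 8280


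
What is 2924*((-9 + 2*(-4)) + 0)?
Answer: -49708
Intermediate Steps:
2924*((-9 + 2*(-4)) + 0) = 2924*((-9 - 8) + 0) = 2924*(-17 + 0) = 2924*(-17) = -49708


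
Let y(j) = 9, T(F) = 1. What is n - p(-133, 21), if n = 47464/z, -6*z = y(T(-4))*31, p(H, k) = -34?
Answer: -91766/93 ≈ -986.73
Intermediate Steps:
z = -93/2 (z = -3*31/2 = -⅙*279 = -93/2 ≈ -46.500)
n = -94928/93 (n = 47464/(-93/2) = 47464*(-2/93) = -94928/93 ≈ -1020.7)
n - p(-133, 21) = -94928/93 - 1*(-34) = -94928/93 + 34 = -91766/93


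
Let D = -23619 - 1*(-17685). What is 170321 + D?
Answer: 164387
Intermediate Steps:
D = -5934 (D = -23619 + 17685 = -5934)
170321 + D = 170321 - 5934 = 164387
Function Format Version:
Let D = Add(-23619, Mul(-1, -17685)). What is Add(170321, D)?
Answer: 164387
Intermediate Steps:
D = -5934 (D = Add(-23619, 17685) = -5934)
Add(170321, D) = Add(170321, -5934) = 164387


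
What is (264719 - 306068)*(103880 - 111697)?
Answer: 323225133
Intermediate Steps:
(264719 - 306068)*(103880 - 111697) = -41349*(-7817) = 323225133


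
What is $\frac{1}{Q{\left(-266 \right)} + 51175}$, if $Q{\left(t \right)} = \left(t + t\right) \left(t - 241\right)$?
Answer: $\frac{1}{320899} \approx 3.1162 \cdot 10^{-6}$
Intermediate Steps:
$Q{\left(t \right)} = 2 t \left(-241 + t\right)$
$\frac{1}{Q{\left(-266 \right)} + 51175} = \frac{1}{2 \left(-266\right) \left(-241 - 266\right) + 51175} = \frac{1}{2 \left(-266\right) \left(-507\right) + 51175} = \frac{1}{269724 + 51175} = \frac{1}{320899}$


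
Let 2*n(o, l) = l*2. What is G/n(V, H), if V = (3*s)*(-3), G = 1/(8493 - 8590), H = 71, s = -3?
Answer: -1/6887 ≈ -0.00014520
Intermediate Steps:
G = -1/97 (G = 1/(-97) = -1/97 ≈ -0.010309)
V = 27 (V = (3*(-3))*(-3) = -9*(-3) = 27)
n(o, l) = l (n(o, l) = (l*2)/2 = (2*l)/2 = l)
G/n(V, H) = -1/97/71 = -1/97*1/71 = -1/6887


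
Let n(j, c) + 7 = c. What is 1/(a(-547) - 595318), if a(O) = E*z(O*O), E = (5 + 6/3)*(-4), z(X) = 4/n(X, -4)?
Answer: -11/6548386 ≈ -1.6798e-6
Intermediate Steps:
n(j, c) = -7 + c
z(X) = -4/11 (z(X) = 4/(-7 - 4) = 4/(-11) = 4*(-1/11) = -4/11)
E = -28 (E = (5 + 6*(⅓))*(-4) = (5 + 2)*(-4) = 7*(-4) = -28)
a(O) = 112/11 (a(O) = -28*(-4/11) = 112/11)
1/(a(-547) - 595318) = 1/(112/11 - 595318) = 1/(-6548386/11) = -11/6548386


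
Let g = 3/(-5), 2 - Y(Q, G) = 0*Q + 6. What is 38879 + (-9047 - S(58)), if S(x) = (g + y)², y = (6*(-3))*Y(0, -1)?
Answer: 618351/25 ≈ 24734.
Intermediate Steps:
Y(Q, G) = -4 (Y(Q, G) = 2 - (0*Q + 6) = 2 - (0 + 6) = 2 - 1*6 = 2 - 6 = -4)
g = -⅗ (g = 3*(-⅕) = -⅗ ≈ -0.60000)
y = 72 (y = (6*(-3))*(-4) = -18*(-4) = 72)
S(x) = 127449/25 (S(x) = (-⅗ + 72)² = (357/5)² = 127449/25)
38879 + (-9047 - S(58)) = 38879 + (-9047 - 1*127449/25) = 38879 + (-9047 - 127449/25) = 38879 - 353624/25 = 618351/25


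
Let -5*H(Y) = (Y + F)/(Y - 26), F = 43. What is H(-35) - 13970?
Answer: -4260842/305 ≈ -13970.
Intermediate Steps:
H(Y) = -(43 + Y)/(5*(-26 + Y)) (H(Y) = -(Y + 43)/(5*(Y - 26)) = -(43 + Y)/(5*(-26 + Y)))
H(-35) - 13970 = (-43 - 1*(-35))/(5*(-26 - 35)) - 13970 = (1/5)*(-43 + 35)/(-61) - 13970 = (1/5)*(-1/61)*(-8) - 13970 = 8/305 - 13970 = -4260842/305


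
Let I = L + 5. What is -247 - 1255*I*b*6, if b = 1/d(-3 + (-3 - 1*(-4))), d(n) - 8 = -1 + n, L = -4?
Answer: -1753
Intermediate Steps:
d(n) = 7 + n (d(n) = 8 + (-1 + n) = 7 + n)
b = ⅕ (b = 1/(7 + (-3 + (-3 - 1*(-4)))) = 1/(7 + (-3 + (-3 + 4))) = 1/(7 + (-3 + 1)) = 1/(7 - 2) = 1/5 = ⅕ ≈ 0.20000)
I = 1 (I = -4 + 5 = 1)
-247 - 1255*I*b*6 = -247 - 1255*1*(⅕)*6 = -247 - 251*6 = -247 - 1255*6/5 = -247 - 1506 = -1753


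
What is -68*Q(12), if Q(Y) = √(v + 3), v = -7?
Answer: -136*I ≈ -136.0*I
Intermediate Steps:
Q(Y) = 2*I (Q(Y) = √(-7 + 3) = √(-4) = 2*I)
-68*Q(12) = -136*I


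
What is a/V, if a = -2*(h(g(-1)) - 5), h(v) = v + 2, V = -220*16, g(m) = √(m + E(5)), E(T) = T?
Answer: -1/1760 ≈ -0.00056818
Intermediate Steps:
g(m) = √(5 + m) (g(m) = √(m + 5) = √(5 + m))
V = -3520
h(v) = 2 + v
a = 2 (a = -2*((2 + √(5 - 1)) - 5) = -2*((2 + √4) - 5) = -2*((2 + 2) - 5) = -2*(4 - 5) = -2*(-1) = 2)
a/V = 2/(-3520) = 2*(-1/3520) = -1/1760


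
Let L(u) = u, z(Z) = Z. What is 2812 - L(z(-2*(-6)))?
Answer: 2800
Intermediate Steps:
2812 - L(z(-2*(-6))) = 2812 - (-2)*(-6) = 2812 - 1*12 = 2812 - 12 = 2800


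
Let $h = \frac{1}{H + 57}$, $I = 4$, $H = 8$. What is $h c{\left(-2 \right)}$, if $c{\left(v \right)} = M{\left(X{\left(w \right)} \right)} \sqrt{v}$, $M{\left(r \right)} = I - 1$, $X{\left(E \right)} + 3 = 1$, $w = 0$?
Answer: $\frac{3 i \sqrt{2}}{65} \approx 0.065271 i$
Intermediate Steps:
$X{\left(E \right)} = -2$ ($X{\left(E \right)} = -3 + 1 = -2$)
$M{\left(r \right)} = 3$ ($M{\left(r \right)} = 4 - 1 = 3$)
$c{\left(v \right)} = 3 \sqrt{v}$
$h = \frac{1}{65}$ ($h = \frac{1}{8 + 57} = \frac{1}{65} \approx 0.015385$)
$h c{\left(-2 \right)} = \frac{3 \sqrt{-2}}{65} = \frac{3 i \sqrt{2}}{65}$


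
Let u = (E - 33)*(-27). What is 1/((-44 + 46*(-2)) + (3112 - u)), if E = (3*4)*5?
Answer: 1/3705 ≈ 0.00026991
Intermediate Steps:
E = 60 (E = 12*5 = 60)
u = -729 (u = (60 - 33)*(-27) = 27*(-27) = -729)
1/((-44 + 46*(-2)) + (3112 - u)) = 1/((-44 + 46*(-2)) + (3112 - 1*(-729))) = 1/((-44 - 92) + (3112 + 729)) = 1/(-136 + 3841) = 1/3705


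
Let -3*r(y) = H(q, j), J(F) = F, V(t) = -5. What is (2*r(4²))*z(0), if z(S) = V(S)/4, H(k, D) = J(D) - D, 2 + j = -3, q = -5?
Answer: 0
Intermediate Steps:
j = -5 (j = -2 - 3 = -5)
H(k, D) = 0 (H(k, D) = D - D = 0)
r(y) = 0 (r(y) = -⅓*0 = 0)
z(S) = -5/4
(2*r(4²))*z(0) = (2*0)*(-5/4) = 0*(-5/4) = 0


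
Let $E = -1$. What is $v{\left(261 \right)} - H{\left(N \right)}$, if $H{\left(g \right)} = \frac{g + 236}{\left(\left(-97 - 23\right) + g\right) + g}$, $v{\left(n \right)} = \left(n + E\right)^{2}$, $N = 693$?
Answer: $\frac{85580671}{1266} \approx 67599.0$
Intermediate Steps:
$v{\left(n \right)} = \left(-1 + n\right)^{2}$ ($v{\left(n \right)} = \left(n - 1\right)^{2} = \left(-1 + n\right)^{2}$)
$H{\left(g \right)} = \frac{236 + g}{-120 + 2 g}$ ($H{\left(g \right)} = \frac{236 + g}{\left(-120 + g\right) + g} = \frac{236 + g}{-120 + 2 g}$)
$v{\left(261 \right)} - H{\left(N \right)} = \left(-1 + 261\right)^{2} - \frac{236 + 693}{2 \left(-60 + 693\right)} = 260^{2} - \frac{1}{2} \cdot \frac{1}{633} \cdot 929 = 67600 - \frac{1}{2} \cdot \frac{1}{633} \cdot 929 = 67600 - \frac{929}{1266} = \frac{85580671}{1266}$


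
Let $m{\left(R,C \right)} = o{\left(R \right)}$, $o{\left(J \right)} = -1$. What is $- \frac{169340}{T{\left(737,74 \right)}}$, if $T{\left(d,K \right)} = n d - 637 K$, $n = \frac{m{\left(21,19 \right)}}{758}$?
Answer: $\frac{128359720}{35731341} \approx 3.5924$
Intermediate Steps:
$m{\left(R,C \right)} = -1$
$n = - \frac{1}{758} \approx -0.0013193$
$T{\left(d,K \right)} = - 637 K - \frac{d}{758}$ ($T{\left(d,K \right)} = - \frac{d}{758} - 637 K = - 637 K - \frac{d}{758}$)
$- \frac{169340}{T{\left(737,74 \right)}} = - \frac{169340}{\left(-637\right) 74 - \frac{737}{758}} = - \frac{169340}{-47138 - \frac{737}{758}} = - \frac{169340}{- \frac{35731341}{758}} = \left(-169340\right) \left(- \frac{758}{35731341}\right) = \frac{128359720}{35731341}$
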